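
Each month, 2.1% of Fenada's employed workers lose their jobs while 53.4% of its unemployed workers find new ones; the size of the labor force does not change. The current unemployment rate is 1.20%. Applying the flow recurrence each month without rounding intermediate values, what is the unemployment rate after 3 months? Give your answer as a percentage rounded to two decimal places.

With a fixed labor force, u_{t+1} = u_t + s·(1−u_t) − f·u_t = u_t·(1−s−f) + s.
Here 1−s−f = 0.445 and s = 0.021.
u_1 = 0.012000 × 0.445 + 0.021 = 0.026340.
u_2 = 0.026340 × 0.445 + 0.021 = 0.032721.
u_3 = 0.032721 × 0.445 + 0.021 = 0.035561.

Unemployment rate after three months ≈ 3.56%.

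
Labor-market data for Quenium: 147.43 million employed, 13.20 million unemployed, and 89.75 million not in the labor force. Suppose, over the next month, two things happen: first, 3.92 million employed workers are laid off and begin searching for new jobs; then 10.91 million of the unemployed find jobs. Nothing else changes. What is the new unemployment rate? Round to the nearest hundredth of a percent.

Initially, labor force = 147.43 + 13.20 = 160.63 million, so u = 13.20/160.63 = 8.22%.
After the first change, employed falls and unemployed rises by 3.92; labor force unchanged → E = 143.51, U = 17.12, labor force = 160.63 million.
After the second change, unemployed falls and employed rises by 10.91; labor force unchanged → E = 154.42, U = 6.21, labor force = 160.63 million.
New unemployment rate = 6.21 / 160.63 = 3.87%.

New unemployment rate ≈ 3.87%.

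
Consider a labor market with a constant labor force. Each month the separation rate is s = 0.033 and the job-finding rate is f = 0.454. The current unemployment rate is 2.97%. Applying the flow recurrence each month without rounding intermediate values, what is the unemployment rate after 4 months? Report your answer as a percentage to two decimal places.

Unemployment rate after four months ≈ 6.51%.

With a fixed labor force, u_{t+1} = u_t + s·(1−u_t) − f·u_t = u_t·(1−s−f) + s.
Here 1−s−f = 0.513 and s = 0.033.
u_1 = 0.029700 × 0.513 + 0.033 = 0.048236.
u_2 = 0.048236 × 0.513 + 0.033 = 0.057745.
u_3 = 0.057745 × 0.513 + 0.033 = 0.062623.
u_4 = 0.062623 × 0.513 + 0.033 = 0.065126.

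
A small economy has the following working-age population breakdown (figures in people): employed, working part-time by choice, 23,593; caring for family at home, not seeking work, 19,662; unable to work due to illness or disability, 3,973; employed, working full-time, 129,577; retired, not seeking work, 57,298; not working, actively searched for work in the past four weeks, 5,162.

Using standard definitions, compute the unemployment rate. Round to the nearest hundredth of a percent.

Unemployment rate ≈ 3.26%.

Employed = 23,593 + 129,577 = 153,170.
Unemployed = 5,162.
Labor force = 153,170 + 5,162 = 158,332.
Unemployment rate = 5,162 / 158,332 = 3.26%.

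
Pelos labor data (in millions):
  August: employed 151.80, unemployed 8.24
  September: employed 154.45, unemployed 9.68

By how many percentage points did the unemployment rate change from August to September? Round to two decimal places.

The unemployment rate changed by +0.75 percentage points.

August: labor force = 151.80 + 8.24 = 160.04; u = 8.24/160.04 = 5.15%.
September: labor force = 154.45 + 9.68 = 164.13; u = 9.68/164.13 = 5.90%.
Change = 5.90% − 5.15% = +0.75 pp.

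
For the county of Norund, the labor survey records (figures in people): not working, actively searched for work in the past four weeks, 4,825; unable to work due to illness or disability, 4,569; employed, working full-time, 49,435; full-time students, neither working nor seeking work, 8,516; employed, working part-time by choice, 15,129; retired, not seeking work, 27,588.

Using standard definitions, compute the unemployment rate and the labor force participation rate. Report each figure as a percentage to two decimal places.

Unemployment rate ≈ 6.95%; labor force participation rate ≈ 63.05%.

Employed = 49,435 + 15,129 = 64,564.
Unemployed = 4,825.
Labor force = 64,564 + 4,825 = 69,389.
Not in labor force = 4,569 + 8,516 + 27,588 = 40,673 (those not working and not actively searching are outside the labor force).
Civilian working-age population = 69,389 + 40,673 = 110,062.
Unemployment rate = 4,825 / 69,389 = 6.95%.
Labor force participation rate = 69,389 / 110,062 = 63.05%.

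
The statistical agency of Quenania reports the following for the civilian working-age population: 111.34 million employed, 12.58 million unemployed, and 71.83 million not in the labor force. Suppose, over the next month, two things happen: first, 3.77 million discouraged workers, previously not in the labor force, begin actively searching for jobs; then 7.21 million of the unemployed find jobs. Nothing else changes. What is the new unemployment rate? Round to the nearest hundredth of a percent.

New unemployment rate ≈ 7.16%.

Initially, labor force = 111.34 + 12.58 = 123.92 million, so u = 12.58/123.92 = 10.15%.
After the first change, unemployed and labor force both rise by 3.77 → E = 111.34, U = 16.35, labor force = 127.69 million.
After the second change, unemployed falls and employed rises by 7.21; labor force unchanged → E = 118.55, U = 9.14, labor force = 127.69 million.
New unemployment rate = 9.14 / 127.69 = 7.16%.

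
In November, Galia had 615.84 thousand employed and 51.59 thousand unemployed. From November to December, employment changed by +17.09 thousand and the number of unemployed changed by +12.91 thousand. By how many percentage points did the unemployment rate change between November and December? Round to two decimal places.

November: labor force = 615.84 + 51.59 = 667.43; u = 51.59/667.43 = 7.73%.
December: labor force = 632.93 + 64.50 = 697.43; u = 64.50/697.43 = 9.25%.
Change = 9.25% − 7.73% = +1.52 pp.

The unemployment rate changed by +1.52 percentage points.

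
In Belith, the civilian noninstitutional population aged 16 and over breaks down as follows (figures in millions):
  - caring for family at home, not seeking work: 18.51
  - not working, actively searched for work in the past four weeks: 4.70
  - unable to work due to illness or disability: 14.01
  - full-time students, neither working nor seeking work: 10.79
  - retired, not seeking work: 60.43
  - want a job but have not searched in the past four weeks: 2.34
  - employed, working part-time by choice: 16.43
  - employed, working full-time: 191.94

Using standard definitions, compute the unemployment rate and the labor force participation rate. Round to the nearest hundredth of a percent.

Employed = 16.43 + 191.94 = 208.37 million.
Unemployed = 4.70 million.
Labor force = 208.37 + 4.70 = 213.07 million.
Not in labor force = 18.51 + 14.01 + 10.79 + 60.43 + 2.34 = 106.08 million (those not working and not actively searching are outside the labor force — including those who want a job but have given up searching).
Civilian working-age population = 213.07 + 106.08 = 319.15 million.
Unemployment rate = 4.70 / 213.07 = 2.21%.
Labor force participation rate = 213.07 / 319.15 = 66.76%.

Unemployment rate ≈ 2.21%; labor force participation rate ≈ 66.76%.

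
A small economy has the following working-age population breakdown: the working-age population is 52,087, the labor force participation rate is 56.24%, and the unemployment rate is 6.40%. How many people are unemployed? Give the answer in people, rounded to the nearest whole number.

Labor force = 0.5624 × 52,087 = 29,294.
Unemployed = 0.0640 × 29,294 ≈ 1,875.

About 1,875 are unemployed.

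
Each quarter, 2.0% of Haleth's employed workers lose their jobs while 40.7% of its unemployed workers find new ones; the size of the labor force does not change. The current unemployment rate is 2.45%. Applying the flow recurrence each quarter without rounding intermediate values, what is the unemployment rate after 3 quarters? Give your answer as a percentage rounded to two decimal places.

With a fixed labor force, u_{t+1} = u_t + s·(1−u_t) − f·u_t = u_t·(1−s−f) + s.
Here 1−s−f = 0.573 and s = 0.020.
u_1 = 0.024500 × 0.573 + 0.020 = 0.034038.
u_2 = 0.034038 × 0.573 + 0.020 = 0.039504.
u_3 = 0.039504 × 0.573 + 0.020 = 0.042636.

Unemployment rate after three quarters ≈ 4.26%.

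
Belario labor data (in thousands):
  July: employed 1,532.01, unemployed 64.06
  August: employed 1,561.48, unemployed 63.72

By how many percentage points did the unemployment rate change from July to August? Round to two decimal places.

July: labor force = 1,532.01 + 64.06 = 1,596.07; u = 64.06/1,596.07 = 4.01%.
August: labor force = 1,561.48 + 63.72 = 1,625.20; u = 63.72/1,625.20 = 3.92%.
Change = 3.92% − 4.01% = −0.09 pp.

The unemployment rate changed by −0.09 percentage points.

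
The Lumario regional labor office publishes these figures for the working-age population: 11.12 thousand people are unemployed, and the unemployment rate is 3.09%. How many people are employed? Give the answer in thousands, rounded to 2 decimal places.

About 348.75 thousand are employed.

Labor force = U / u = 11.12 / 0.0309 ≈ 359.87 thousand.
Employed = labor force − unemployed = 359.87 − 11.12 = 348.75 thousand.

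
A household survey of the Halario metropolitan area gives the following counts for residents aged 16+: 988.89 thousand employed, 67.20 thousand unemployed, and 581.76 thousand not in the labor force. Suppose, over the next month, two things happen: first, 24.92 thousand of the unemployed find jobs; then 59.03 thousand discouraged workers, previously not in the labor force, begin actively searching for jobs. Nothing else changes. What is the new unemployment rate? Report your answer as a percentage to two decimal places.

Initially, labor force = 988.89 + 67.20 = 1,056.09 thousand, so u = 67.20/1,056.09 = 6.36%.
After the first change, unemployed falls and employed rises by 24.92; labor force unchanged → E = 1,013.81, U = 42.28, labor force = 1,056.09 thousand.
After the second change, unemployed and labor force both rise by 59.03 → E = 1,013.81, U = 101.31, labor force = 1,115.12 thousand.
New unemployment rate = 101.31 / 1,115.12 = 9.09%.

New unemployment rate ≈ 9.09%.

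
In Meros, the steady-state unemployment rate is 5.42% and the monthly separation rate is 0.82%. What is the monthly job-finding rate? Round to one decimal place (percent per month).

From u* = s/(s+f): f = s·(1−u)/u.
f = 0.82 × (1 − 0.0542) / 0.0542 = 0.7756 / 0.0542 ≈ 14.3% per month.

Job-finding rate ≈ 14.3% per month.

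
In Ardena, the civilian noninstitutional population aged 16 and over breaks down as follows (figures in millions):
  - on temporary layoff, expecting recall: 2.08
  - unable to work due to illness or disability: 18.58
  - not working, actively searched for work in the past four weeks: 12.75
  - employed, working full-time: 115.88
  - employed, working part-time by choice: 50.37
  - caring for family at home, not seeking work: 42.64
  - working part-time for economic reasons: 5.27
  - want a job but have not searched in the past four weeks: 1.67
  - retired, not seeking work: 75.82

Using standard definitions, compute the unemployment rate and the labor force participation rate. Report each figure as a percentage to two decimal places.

Unemployment rate ≈ 7.96%; labor force participation rate ≈ 57.33%.

Employed = 115.88 + 50.37 + 5.27 = 171.52 million (anyone who worked, including part-time for economic reasons, counts as employed).
Unemployed = 2.08 + 12.75 = 14.83 million (jobless and actively searching, or on temporary layoff).
Labor force = 171.52 + 14.83 = 186.35 million.
Not in labor force = 18.58 + 42.64 + 1.67 + 75.82 = 138.71 million (those not working and not actively searching are outside the labor force — including those who want a job but have given up searching).
Civilian working-age population = 186.35 + 138.71 = 325.06 million.
Unemployment rate = 14.83 / 186.35 = 7.96%.
Labor force participation rate = 186.35 / 325.06 = 57.33%.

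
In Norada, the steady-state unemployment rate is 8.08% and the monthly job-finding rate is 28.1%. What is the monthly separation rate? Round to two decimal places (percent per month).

From u* = s/(s+f): s = u·f/(1−u).
s = 0.0808 × 28.1 / (1 − 0.0808) = 2.2705 / 0.9192 ≈ 2.47% per month.

Separation rate ≈ 2.47% per month.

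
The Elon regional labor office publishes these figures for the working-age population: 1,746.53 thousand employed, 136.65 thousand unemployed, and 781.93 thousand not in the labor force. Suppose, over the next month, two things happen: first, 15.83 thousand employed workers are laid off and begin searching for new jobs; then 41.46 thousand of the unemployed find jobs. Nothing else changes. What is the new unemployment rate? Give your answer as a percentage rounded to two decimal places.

Initially, labor force = 1,746.53 + 136.65 = 1,883.18 thousand, so u = 136.65/1,883.18 = 7.26%.
After the first change, employed falls and unemployed rises by 15.83; labor force unchanged → E = 1,730.70, U = 152.48, labor force = 1,883.18 thousand.
After the second change, unemployed falls and employed rises by 41.46; labor force unchanged → E = 1,772.16, U = 111.02, labor force = 1,883.18 thousand.
New unemployment rate = 111.02 / 1,883.18 = 5.90%.

New unemployment rate ≈ 5.90%.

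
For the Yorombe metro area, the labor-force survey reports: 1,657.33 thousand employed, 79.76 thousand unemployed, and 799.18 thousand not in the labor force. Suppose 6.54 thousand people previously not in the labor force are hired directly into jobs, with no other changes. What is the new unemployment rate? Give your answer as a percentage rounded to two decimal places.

Initially, labor force = 1,657.33 + 79.76 = 1,737.09 thousand, so u = 79.76/1,737.09 = 4.59%.
After the change, employed and labor force both rise by 6.54; unemployed unchanged → E = 1,663.87, U = 79.76, labor force = 1,743.63 thousand.
New unemployment rate = 79.76 / 1,743.63 = 4.57%.

New unemployment rate ≈ 4.57%.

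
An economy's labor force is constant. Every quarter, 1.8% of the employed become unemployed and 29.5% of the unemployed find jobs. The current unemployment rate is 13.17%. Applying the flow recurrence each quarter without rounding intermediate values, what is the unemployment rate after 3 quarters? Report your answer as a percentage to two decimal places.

Unemployment rate after three quarters ≈ 8.16%.

With a fixed labor force, u_{t+1} = u_t + s·(1−u_t) − f·u_t = u_t·(1−s−f) + s.
Here 1−s−f = 0.687 and s = 0.018.
u_1 = 0.131700 × 0.687 + 0.018 = 0.108478.
u_2 = 0.108478 × 0.687 + 0.018 = 0.092524.
u_3 = 0.092524 × 0.687 + 0.018 = 0.081564.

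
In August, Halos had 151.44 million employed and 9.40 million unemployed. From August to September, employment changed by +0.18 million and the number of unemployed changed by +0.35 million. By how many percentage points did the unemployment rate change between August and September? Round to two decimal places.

August: labor force = 151.44 + 9.40 = 160.84; u = 9.40/160.84 = 5.84%.
September: labor force = 151.62 + 9.75 = 161.37; u = 9.75/161.37 = 6.04%.
Change = 6.04% − 5.84% = +0.20 pp.

The unemployment rate changed by +0.20 percentage points.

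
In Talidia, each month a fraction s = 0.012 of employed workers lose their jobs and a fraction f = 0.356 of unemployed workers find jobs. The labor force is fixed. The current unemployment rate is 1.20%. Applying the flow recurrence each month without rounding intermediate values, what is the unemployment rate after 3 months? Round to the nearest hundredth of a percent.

Unemployment rate after three months ≈ 2.74%.

With a fixed labor force, u_{t+1} = u_t + s·(1−u_t) − f·u_t = u_t·(1−s−f) + s.
Here 1−s−f = 0.632 and s = 0.012.
u_1 = 0.012000 × 0.632 + 0.012 = 0.019584.
u_2 = 0.019584 × 0.632 + 0.012 = 0.024377.
u_3 = 0.024377 × 0.632 + 0.012 = 0.027406.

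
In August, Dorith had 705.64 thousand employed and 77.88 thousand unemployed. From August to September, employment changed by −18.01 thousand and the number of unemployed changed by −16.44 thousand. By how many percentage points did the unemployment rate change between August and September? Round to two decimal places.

August: labor force = 705.64 + 77.88 = 783.52; u = 77.88/783.52 = 9.94%.
September: labor force = 687.63 + 61.44 = 749.07; u = 61.44/749.07 = 8.20%.
Change = 8.20% − 9.94% = −1.74 pp.

The unemployment rate changed by −1.74 percentage points.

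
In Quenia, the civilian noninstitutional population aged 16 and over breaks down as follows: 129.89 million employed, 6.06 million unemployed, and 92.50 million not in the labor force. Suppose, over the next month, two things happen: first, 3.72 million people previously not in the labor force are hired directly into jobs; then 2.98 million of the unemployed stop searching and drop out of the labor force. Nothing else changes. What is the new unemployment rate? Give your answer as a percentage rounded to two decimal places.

Initially, labor force = 129.89 + 6.06 = 135.95 million, so u = 6.06/135.95 = 4.46%.
After the first change, employed and labor force both rise by 3.72; unemployed unchanged → E = 133.61, U = 6.06, labor force = 139.67 million.
After the second change, unemployed and labor force both fall by 2.98 → E = 133.61, U = 3.08, labor force = 136.69 million.
New unemployment rate = 3.08 / 136.69 = 2.25%.

New unemployment rate ≈ 2.25%.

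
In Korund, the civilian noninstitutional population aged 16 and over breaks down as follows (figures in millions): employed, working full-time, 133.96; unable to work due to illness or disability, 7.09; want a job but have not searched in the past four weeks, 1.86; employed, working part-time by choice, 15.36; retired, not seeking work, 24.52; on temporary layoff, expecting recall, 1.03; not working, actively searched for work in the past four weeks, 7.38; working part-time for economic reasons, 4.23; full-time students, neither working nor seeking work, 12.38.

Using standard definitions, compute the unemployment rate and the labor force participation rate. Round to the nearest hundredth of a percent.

Unemployment rate ≈ 5.19%; labor force participation rate ≈ 77.94%.

Employed = 133.96 + 15.36 + 4.23 = 153.55 million (anyone who worked, including part-time for economic reasons, counts as employed).
Unemployed = 1.03 + 7.38 = 8.41 million (jobless and actively searching, or on temporary layoff).
Labor force = 153.55 + 8.41 = 161.96 million.
Not in labor force = 7.09 + 1.86 + 24.52 + 12.38 = 45.85 million (those not working and not actively searching are outside the labor force — including those who want a job but have given up searching).
Civilian working-age population = 161.96 + 45.85 = 207.81 million.
Unemployment rate = 8.41 / 161.96 = 5.19%.
Labor force participation rate = 161.96 / 207.81 = 77.94%.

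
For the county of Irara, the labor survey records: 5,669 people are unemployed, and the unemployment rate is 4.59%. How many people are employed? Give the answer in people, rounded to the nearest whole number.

About 117,839 are employed.

Labor force = U / u = 5,669 / 0.0459 ≈ 123,508.
Employed = labor force − unemployed = 123,508 − 5,669 = 117,839.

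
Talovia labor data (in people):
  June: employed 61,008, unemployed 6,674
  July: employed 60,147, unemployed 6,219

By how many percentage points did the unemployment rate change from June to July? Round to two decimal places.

The unemployment rate changed by −0.49 percentage points.

June: labor force = 61,008 + 6,674 = 67,682; u = 6,674/67,682 = 9.86%.
July: labor force = 60,147 + 6,219 = 66,366; u = 6,219/66,366 = 9.37%.
Change = 9.37% − 9.86% = −0.49 pp.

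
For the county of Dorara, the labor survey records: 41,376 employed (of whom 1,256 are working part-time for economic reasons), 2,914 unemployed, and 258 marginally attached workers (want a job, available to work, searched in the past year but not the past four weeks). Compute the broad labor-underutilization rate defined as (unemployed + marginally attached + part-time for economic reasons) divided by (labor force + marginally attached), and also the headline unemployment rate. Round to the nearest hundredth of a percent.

Labor force = 41,376 + 2,914 = 44,290.
Numerator = 2,914 + 258 + 1,256 = 4,428.
Denominator = 44,290 + 258 = 44,548.
Broad rate = 4,428 / 44,548 = 9.94%.
Headline unemployment rate = 2,914 / 44,290 = 6.58%.

Broad underutilization rate ≈ 9.94%; headline unemployment rate ≈ 6.58%.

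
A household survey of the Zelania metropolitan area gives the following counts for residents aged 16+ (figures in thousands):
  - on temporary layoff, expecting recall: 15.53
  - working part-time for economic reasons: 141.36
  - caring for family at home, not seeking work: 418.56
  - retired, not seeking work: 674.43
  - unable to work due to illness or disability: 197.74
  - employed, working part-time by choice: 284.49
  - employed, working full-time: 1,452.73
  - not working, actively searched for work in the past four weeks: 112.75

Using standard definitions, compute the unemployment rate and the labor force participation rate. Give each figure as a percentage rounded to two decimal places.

Unemployment rate ≈ 6.39%; labor force participation rate ≈ 60.86%.

Employed = 141.36 + 284.49 + 1,452.73 = 1,878.58 thousand (anyone who worked, including part-time for economic reasons, counts as employed).
Unemployed = 15.53 + 112.75 = 128.28 thousand (jobless and actively searching, or on temporary layoff).
Labor force = 1,878.58 + 128.28 = 2,006.86 thousand.
Not in labor force = 418.56 + 674.43 + 197.74 = 1,290.73 thousand (those not working and not actively searching are outside the labor force).
Civilian working-age population = 2,006.86 + 1,290.73 = 3,297.59 thousand.
Unemployment rate = 128.28 / 2,006.86 = 6.39%.
Labor force participation rate = 2,006.86 / 3,297.59 = 60.86%.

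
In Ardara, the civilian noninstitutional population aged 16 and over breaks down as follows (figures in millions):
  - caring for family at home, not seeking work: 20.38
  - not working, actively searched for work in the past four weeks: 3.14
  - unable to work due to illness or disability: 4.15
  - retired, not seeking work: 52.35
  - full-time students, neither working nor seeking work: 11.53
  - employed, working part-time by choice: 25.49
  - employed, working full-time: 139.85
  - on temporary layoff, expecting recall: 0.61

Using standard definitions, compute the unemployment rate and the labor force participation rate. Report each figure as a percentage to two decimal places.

Employed = 25.49 + 139.85 = 165.34 million.
Unemployed = 3.14 + 0.61 = 3.75 million (jobless and actively searching, or on temporary layoff).
Labor force = 165.34 + 3.75 = 169.09 million.
Not in labor force = 20.38 + 4.15 + 52.35 + 11.53 = 88.41 million (those not working and not actively searching are outside the labor force).
Civilian working-age population = 169.09 + 88.41 = 257.50 million.
Unemployment rate = 3.75 / 169.09 = 2.22%.
Labor force participation rate = 169.09 / 257.50 = 65.67%.

Unemployment rate ≈ 2.22%; labor force participation rate ≈ 65.67%.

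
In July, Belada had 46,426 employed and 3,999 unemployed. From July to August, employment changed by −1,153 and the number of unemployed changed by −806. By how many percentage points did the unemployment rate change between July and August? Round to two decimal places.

July: labor force = 46,426 + 3,999 = 50,425; u = 3,999/50,425 = 7.93%.
August: labor force = 45,273 + 3,193 = 48,466; u = 3,193/48,466 = 6.59%.
Change = 6.59% − 7.93% = −1.34 pp.

The unemployment rate changed by −1.34 percentage points.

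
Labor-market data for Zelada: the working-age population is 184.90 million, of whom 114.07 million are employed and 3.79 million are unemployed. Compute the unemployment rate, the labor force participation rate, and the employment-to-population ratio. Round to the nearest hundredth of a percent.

Unemployment rate ≈ 3.22%; labor force participation rate ≈ 63.74%; employment-population ratio ≈ 61.69%.

Labor force = employed + unemployed = 114.07 + 3.79 = 117.86 million.
Unemployment rate = 3.79 / 117.86 = 3.22%.
Labor force participation rate = 117.86 / 184.90 = 63.74%.
Employment-population ratio = 114.07 / 184.90 = 61.69%.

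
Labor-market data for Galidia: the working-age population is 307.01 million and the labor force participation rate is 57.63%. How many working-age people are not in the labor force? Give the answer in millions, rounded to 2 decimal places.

About 130.08 million are not in the labor force.

Share not in the labor force = 1 − 0.5763 = 0.4237.
Not in labor force = 0.4237 × 307.01 ≈ 130.08 million.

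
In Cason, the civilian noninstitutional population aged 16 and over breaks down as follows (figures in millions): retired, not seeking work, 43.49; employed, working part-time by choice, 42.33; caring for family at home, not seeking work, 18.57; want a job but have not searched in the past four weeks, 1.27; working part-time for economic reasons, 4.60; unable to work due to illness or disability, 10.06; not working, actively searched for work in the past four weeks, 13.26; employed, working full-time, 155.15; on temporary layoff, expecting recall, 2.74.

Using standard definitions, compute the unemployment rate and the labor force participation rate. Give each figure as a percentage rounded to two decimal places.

Unemployment rate ≈ 7.34%; labor force participation rate ≈ 74.82%.

Employed = 42.33 + 4.60 + 155.15 = 202.08 million (anyone who worked, including part-time for economic reasons, counts as employed).
Unemployed = 13.26 + 2.74 = 16.00 million (jobless and actively searching, or on temporary layoff).
Labor force = 202.08 + 16.00 = 218.08 million.
Not in labor force = 43.49 + 18.57 + 1.27 + 10.06 = 73.39 million (those not working and not actively searching are outside the labor force — including those who want a job but have given up searching).
Civilian working-age population = 218.08 + 73.39 = 291.47 million.
Unemployment rate = 16.00 / 218.08 = 7.34%.
Labor force participation rate = 218.08 / 291.47 = 74.82%.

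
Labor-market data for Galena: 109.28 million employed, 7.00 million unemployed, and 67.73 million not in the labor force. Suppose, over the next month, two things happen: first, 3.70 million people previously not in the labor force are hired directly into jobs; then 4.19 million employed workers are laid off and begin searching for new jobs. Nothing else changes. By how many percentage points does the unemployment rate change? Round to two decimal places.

The unemployment rate changes by +3.31 percentage points.

Initially, labor force = 109.28 + 7.00 = 116.28 million, so u = 7.00/116.28 = 6.02%.
After the first change, employed and labor force both rise by 3.70; unemployed unchanged → E = 112.98, U = 7.00, labor force = 119.98 million.
After the second change, employed falls and unemployed rises by 4.19; labor force unchanged → E = 108.79, U = 11.19, labor force = 119.98 million.
New unemployment rate = 11.19 / 119.98 = 9.33%.
Change = 9.33% − 6.02% = +3.31 percentage points.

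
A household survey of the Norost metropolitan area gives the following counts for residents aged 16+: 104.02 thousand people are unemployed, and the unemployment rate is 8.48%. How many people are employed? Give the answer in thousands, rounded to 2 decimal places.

About 1,122.63 thousand are employed.

Labor force = U / u = 104.02 / 0.0848 ≈ 1,226.65 thousand.
Employed = labor force − unemployed = 1,226.65 − 104.02 = 1,122.63 thousand.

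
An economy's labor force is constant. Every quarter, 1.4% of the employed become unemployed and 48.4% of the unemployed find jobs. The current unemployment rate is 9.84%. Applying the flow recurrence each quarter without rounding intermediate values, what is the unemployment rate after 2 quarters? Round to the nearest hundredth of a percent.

With a fixed labor force, u_{t+1} = u_t + s·(1−u_t) − f·u_t = u_t·(1−s−f) + s.
Here 1−s−f = 0.502 and s = 0.014.
u_1 = 0.098400 × 0.502 + 0.014 = 0.063397.
u_2 = 0.063397 × 0.502 + 0.014 = 0.045825.

Unemployment rate after two quarters ≈ 4.58%.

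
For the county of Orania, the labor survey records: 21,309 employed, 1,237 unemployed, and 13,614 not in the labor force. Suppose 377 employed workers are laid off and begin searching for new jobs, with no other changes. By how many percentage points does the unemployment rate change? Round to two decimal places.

Initially, labor force = 21,309 + 1,237 = 22,546, so u = 1,237/22,546 = 5.49%.
After the change, employed falls and unemployed rises by 377; labor force unchanged → E = 20,932, U = 1,614, labor force = 22,546.
New unemployment rate = 1,614 / 22,546 = 7.16%.
Change = 7.16% − 5.49% = +1.67 percentage points.

The unemployment rate changes by +1.67 percentage points.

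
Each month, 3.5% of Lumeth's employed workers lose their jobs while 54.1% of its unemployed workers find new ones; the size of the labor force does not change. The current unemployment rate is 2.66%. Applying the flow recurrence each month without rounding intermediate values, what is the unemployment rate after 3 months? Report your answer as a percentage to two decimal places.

With a fixed labor force, u_{t+1} = u_t + s·(1−u_t) − f·u_t = u_t·(1−s−f) + s.
Here 1−s−f = 0.424 and s = 0.035.
u_1 = 0.026600 × 0.424 + 0.035 = 0.046278.
u_2 = 0.046278 × 0.424 + 0.035 = 0.054622.
u_3 = 0.054622 × 0.424 + 0.035 = 0.058160.

Unemployment rate after three months ≈ 5.82%.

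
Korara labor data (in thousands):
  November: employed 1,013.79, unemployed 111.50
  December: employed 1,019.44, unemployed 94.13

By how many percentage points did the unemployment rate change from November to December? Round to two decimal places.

November: labor force = 1,013.79 + 111.50 = 1,125.29; u = 111.50/1,125.29 = 9.91%.
December: labor force = 1,019.44 + 94.13 = 1,113.57; u = 94.13/1,113.57 = 8.45%.
Change = 8.45% − 9.91% = −1.46 pp.

The unemployment rate changed by −1.46 percentage points.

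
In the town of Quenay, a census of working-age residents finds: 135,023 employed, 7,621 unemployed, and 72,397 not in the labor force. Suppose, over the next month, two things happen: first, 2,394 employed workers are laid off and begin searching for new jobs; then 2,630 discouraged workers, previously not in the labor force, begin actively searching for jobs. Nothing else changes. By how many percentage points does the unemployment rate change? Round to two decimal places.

The unemployment rate changes by +3.36 percentage points.

Initially, labor force = 135,023 + 7,621 = 142,644, so u = 7,621/142,644 = 5.34%.
After the first change, employed falls and unemployed rises by 2,394; labor force unchanged → E = 132,629, U = 10,015, labor force = 142,644.
After the second change, unemployed and labor force both rise by 2,630 → E = 132,629, U = 12,645, labor force = 145,274.
New unemployment rate = 12,645 / 145,274 = 8.70%.
Change = 8.70% − 5.34% = +3.36 percentage points.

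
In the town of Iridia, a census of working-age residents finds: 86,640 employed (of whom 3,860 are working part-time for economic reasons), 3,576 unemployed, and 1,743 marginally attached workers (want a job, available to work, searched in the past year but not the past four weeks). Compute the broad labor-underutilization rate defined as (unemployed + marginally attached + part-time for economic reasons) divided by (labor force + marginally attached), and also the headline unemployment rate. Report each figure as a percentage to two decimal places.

Labor force = 86,640 + 3,576 = 90,216.
Numerator = 3,576 + 1,743 + 3,860 = 9,179.
Denominator = 90,216 + 1,743 = 91,959.
Broad rate = 9,179 / 91,959 = 9.98%.
Headline unemployment rate = 3,576 / 90,216 = 3.96%.

Broad underutilization rate ≈ 9.98%; headline unemployment rate ≈ 3.96%.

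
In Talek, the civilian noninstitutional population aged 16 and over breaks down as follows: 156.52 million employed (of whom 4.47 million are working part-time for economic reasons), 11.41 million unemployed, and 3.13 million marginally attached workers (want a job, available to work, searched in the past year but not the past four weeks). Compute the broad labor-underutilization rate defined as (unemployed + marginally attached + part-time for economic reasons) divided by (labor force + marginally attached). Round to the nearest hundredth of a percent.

Labor force = 156.52 + 11.41 = 167.93 million.
Numerator = 11.41 + 3.13 + 4.47 = 19.01 million.
Denominator = 167.93 + 3.13 = 171.06 million.
Broad rate = 19.01 / 171.06 = 11.11%.

Broad underutilization rate ≈ 11.11%.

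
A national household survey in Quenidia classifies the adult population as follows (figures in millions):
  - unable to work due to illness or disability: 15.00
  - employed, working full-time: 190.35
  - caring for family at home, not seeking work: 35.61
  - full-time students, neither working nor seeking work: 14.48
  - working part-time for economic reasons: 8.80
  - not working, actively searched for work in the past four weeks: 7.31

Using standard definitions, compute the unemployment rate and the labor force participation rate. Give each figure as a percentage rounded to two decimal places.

Unemployment rate ≈ 3.54%; labor force participation rate ≈ 76.03%.

Employed = 190.35 + 8.80 = 199.15 million (anyone who worked, including part-time for economic reasons, counts as employed).
Unemployed = 7.31 million.
Labor force = 199.15 + 7.31 = 206.46 million.
Not in labor force = 15.00 + 35.61 + 14.48 = 65.09 million (those not working and not actively searching are outside the labor force).
Civilian working-age population = 206.46 + 65.09 = 271.55 million.
Unemployment rate = 7.31 / 206.46 = 3.54%.
Labor force participation rate = 206.46 / 271.55 = 76.03%.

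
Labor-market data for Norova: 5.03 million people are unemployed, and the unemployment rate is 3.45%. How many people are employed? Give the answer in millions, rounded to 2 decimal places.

About 140.77 million are employed.

Labor force = U / u = 5.03 / 0.0345 ≈ 145.80 million.
Employed = labor force − unemployed = 145.80 − 5.03 = 140.77 million.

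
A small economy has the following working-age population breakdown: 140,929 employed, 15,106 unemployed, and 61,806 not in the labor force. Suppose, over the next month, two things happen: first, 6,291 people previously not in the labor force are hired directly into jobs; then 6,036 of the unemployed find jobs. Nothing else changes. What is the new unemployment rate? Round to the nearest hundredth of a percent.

Initially, labor force = 140,929 + 15,106 = 156,035, so u = 15,106/156,035 = 9.68%.
After the first change, employed and labor force both rise by 6,291; unemployed unchanged → E = 147,220, U = 15,106, labor force = 162,326.
After the second change, unemployed falls and employed rises by 6,036; labor force unchanged → E = 153,256, U = 9,070, labor force = 162,326.
New unemployment rate = 9,070 / 162,326 = 5.59%.

New unemployment rate ≈ 5.59%.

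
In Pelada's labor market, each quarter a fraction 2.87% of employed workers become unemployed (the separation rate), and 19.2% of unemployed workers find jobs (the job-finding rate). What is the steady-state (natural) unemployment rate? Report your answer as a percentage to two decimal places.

Steady-state unemployment rate ≈ 13.00%.

At steady state the flows balance: s·E = f·U, so U/(E+U) = s/(s+f).
u* = 2.87 / (2.87 + 19.2) = 2.87 / 22.07 = 13.00%.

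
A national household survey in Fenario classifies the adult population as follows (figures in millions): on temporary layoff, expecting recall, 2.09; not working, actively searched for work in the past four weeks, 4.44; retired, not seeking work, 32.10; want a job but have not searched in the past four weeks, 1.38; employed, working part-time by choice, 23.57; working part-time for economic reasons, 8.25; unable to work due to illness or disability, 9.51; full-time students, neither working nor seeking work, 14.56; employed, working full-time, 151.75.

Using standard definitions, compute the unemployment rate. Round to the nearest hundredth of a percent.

Employed = 23.57 + 8.25 + 151.75 = 183.57 million (anyone who worked, including part-time for economic reasons, counts as employed).
Unemployed = 2.09 + 4.44 = 6.53 million (jobless and actively searching, or on temporary layoff).
Labor force = 183.57 + 6.53 = 190.10 million.
Unemployment rate = 6.53 / 190.10 = 3.44%.

Unemployment rate ≈ 3.44%.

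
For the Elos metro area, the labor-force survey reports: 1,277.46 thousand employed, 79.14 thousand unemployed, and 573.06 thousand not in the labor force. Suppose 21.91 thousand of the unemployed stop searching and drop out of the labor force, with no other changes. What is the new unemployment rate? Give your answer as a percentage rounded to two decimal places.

New unemployment rate ≈ 4.29%.

Initially, labor force = 1,277.46 + 79.14 = 1,356.60 thousand, so u = 79.14/1,356.60 = 5.83%.
After the change, unemployed and labor force both fall by 21.91 → E = 1,277.46, U = 57.23, labor force = 1,334.69 thousand.
New unemployment rate = 57.23 / 1,334.69 = 4.29%.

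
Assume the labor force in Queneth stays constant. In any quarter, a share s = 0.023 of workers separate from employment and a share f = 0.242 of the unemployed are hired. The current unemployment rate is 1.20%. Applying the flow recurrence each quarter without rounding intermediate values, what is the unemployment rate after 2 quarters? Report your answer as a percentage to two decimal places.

With a fixed labor force, u_{t+1} = u_t + s·(1−u_t) − f·u_t = u_t·(1−s−f) + s.
Here 1−s−f = 0.735 and s = 0.023.
u_1 = 0.012000 × 0.735 + 0.023 = 0.031820.
u_2 = 0.031820 × 0.735 + 0.023 = 0.046388.

Unemployment rate after two quarters ≈ 4.64%.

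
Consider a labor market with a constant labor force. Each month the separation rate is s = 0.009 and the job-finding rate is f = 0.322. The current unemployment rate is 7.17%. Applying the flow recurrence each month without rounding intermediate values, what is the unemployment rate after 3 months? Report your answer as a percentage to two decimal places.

With a fixed labor force, u_{t+1} = u_t + s·(1−u_t) − f·u_t = u_t·(1−s−f) + s.
Here 1−s−f = 0.669 and s = 0.009.
u_1 = 0.071700 × 0.669 + 0.009 = 0.056967.
u_2 = 0.056967 × 0.669 + 0.009 = 0.047111.
u_3 = 0.047111 × 0.669 + 0.009 = 0.040517.

Unemployment rate after three months ≈ 4.05%.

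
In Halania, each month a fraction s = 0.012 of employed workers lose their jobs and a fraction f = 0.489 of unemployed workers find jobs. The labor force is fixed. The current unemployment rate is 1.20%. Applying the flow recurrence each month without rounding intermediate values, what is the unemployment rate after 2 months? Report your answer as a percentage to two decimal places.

With a fixed labor force, u_{t+1} = u_t + s·(1−u_t) − f·u_t = u_t·(1−s−f) + s.
Here 1−s−f = 0.499 and s = 0.012.
u_1 = 0.012000 × 0.499 + 0.012 = 0.017988.
u_2 = 0.017988 × 0.499 + 0.012 = 0.020976.

Unemployment rate after two months ≈ 2.10%.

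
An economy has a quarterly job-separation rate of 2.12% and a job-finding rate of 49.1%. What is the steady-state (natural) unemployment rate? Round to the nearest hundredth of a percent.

Steady-state unemployment rate ≈ 4.14%.

At steady state the flows balance: s·E = f·U, so U/(E+U) = s/(s+f).
u* = 2.12 / (2.12 + 49.1) = 2.12 / 51.22 = 4.14%.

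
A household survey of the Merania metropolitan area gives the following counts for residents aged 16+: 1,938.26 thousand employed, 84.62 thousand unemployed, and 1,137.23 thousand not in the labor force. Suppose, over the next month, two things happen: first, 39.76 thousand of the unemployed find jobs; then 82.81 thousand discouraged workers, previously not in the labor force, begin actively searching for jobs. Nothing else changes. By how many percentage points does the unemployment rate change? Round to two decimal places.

The unemployment rate changes by +1.88 percentage points.

Initially, labor force = 1,938.26 + 84.62 = 2,022.88 thousand, so u = 84.62/2,022.88 = 4.18%.
After the first change, unemployed falls and employed rises by 39.76; labor force unchanged → E = 1,978.02, U = 44.86, labor force = 2,022.88 thousand.
After the second change, unemployed and labor force both rise by 82.81 → E = 1,978.02, U = 127.67, labor force = 2,105.69 thousand.
New unemployment rate = 127.67 / 2,105.69 = 6.06%.
Change = 6.06% − 4.18% = +1.88 percentage points.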